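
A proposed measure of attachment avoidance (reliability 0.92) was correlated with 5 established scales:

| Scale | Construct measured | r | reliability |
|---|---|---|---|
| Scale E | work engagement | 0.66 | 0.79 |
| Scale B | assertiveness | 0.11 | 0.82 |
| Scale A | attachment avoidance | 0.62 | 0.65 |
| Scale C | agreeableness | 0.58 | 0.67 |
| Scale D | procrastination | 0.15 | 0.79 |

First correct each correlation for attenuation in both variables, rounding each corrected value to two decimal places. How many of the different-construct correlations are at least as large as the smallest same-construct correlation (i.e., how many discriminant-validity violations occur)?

Disattenuated r (r / √(r_scale · r_new)):
  Scale E (disc): 0.66 / √(0.79·0.92) = 0.77
  Scale B (disc): 0.11 / √(0.82·0.92) = 0.13
  Scale A (conv): 0.62 / √(0.65·0.92) = 0.80
  Scale C (disc): 0.58 / √(0.67·0.92) = 0.74
  Scale D (disc): 0.15 / √(0.79·0.92) = 0.18
Smallest convergent = 0.80. Discriminant values: 0.77, 0.13, 0.74, 0.18; count ≥ 0.80 → 0.

0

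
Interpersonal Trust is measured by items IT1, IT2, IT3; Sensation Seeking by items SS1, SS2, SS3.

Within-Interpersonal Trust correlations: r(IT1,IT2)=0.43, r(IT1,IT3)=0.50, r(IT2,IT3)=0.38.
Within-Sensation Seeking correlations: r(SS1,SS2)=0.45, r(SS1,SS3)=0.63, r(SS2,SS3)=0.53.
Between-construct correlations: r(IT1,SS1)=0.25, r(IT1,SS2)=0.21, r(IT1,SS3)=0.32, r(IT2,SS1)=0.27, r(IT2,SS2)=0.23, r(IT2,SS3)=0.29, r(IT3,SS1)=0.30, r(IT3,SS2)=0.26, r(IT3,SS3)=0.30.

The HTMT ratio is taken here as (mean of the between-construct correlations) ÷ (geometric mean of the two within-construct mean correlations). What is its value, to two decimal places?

0.56

Mean between = 2.43/9 = 0.2700.
Mean within-IT = 1.31/3 = 0.4367; mean within-SS = 1.61/3 = 0.5367.
Geometric mean = √(0.4367 × 0.5367) = 0.4841.
HTMT = 0.2700 / 0.4841 = 0.56.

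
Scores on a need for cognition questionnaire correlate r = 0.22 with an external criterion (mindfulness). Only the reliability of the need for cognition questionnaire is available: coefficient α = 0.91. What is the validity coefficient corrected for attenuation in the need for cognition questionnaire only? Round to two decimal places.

0.23

Single correction: r_c = r_obs / √r_xx = 0.22 / √0.91 = 0.22 / 0.9539 ≈ 0.23.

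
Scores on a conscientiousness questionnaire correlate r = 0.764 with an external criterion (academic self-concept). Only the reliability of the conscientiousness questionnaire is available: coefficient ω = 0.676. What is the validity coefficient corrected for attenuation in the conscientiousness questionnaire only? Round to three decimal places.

0.929

Single correction: r_c = r_obs / √r_xx = 0.764 / √0.676 = 0.764 / 0.8222 ≈ 0.929.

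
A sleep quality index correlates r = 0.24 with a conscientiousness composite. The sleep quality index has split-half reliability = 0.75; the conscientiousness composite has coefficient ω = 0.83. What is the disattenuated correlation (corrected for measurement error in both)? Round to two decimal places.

r_true = r_obs / √(r_xx · r_yy) = 0.24 / √(0.75 × 0.83) = 0.24 / √0.6225 = 0.24 / 0.7890 ≈ 0.30.

0.30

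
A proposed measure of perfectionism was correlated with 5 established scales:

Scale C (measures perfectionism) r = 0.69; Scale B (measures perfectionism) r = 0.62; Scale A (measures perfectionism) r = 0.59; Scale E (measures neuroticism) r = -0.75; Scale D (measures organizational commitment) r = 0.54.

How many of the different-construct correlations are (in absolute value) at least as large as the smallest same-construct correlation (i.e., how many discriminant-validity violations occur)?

Convergent (same construct = perfectionism): Scale C, Scale B, Scale A.
Smallest convergent = 0.59. Discriminant |r|: 0.75, 0.54; count ≥ 0.59 → 1.

1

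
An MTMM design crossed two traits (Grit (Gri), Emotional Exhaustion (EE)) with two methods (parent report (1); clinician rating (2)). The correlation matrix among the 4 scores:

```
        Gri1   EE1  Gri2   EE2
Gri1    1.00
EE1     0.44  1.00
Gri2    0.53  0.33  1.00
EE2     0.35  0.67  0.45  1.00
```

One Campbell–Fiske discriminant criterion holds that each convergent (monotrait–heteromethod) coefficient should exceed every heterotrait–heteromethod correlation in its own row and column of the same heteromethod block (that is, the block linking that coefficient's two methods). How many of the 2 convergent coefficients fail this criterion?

0

Each convergent coefficient versus the relevant comparison correlations:
Gri (methods 1·2): 0.53 vs {0.35, 0.33} → pass.
EE (methods 1·2): 0.67 vs {0.33, 0.35} → pass.
0 of 2 fail.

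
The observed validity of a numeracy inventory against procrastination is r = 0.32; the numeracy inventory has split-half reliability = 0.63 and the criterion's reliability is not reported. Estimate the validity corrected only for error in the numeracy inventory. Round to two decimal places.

Single correction: r_c = r_obs / √r_xx = 0.32 / √0.63 = 0.32 / 0.7937 ≈ 0.40.

0.40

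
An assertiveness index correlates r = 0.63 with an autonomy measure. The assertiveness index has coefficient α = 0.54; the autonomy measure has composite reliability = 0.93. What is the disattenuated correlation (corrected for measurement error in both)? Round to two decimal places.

0.89

r_true = r_obs / √(r_xx · r_yy) = 0.63 / √(0.54 × 0.93) = 0.63 / √0.5022 = 0.63 / 0.7087 ≈ 0.89.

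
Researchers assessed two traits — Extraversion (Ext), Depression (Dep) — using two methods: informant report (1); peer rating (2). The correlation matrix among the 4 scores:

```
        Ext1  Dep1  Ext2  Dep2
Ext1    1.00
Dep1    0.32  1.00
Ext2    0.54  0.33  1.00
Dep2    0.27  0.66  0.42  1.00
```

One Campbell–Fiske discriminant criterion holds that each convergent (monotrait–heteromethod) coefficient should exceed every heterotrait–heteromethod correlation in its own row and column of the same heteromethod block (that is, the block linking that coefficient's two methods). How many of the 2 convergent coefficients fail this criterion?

Convergent coefficients and their comparison sets:
Ext (methods 1·2): 0.54 vs {0.27, 0.33} → pass.
Dep (methods 1·2): 0.66 vs {0.33, 0.27} → pass.
0 of 2 fail.

0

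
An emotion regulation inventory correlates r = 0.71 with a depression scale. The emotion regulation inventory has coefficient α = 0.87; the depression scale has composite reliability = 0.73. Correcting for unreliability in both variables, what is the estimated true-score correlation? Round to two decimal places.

r_true = r_obs / √(r_xx · r_yy) = 0.71 / √(0.87 × 0.73) = 0.71 / √0.6351 = 0.71 / 0.7969 ≈ 0.89.

0.89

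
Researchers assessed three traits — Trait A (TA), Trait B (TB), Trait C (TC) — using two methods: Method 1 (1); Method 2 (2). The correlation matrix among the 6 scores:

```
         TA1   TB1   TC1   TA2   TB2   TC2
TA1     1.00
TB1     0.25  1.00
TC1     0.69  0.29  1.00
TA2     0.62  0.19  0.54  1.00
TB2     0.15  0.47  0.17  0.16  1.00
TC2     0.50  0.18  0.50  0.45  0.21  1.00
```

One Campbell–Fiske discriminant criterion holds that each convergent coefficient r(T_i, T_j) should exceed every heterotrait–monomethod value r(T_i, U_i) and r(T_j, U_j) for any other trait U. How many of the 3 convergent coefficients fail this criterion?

Convergent coefficients and their comparison sets:
TA (methods 1·2): 0.62 vs {0.25, 0.16, 0.69, 0.45} → fail.
TB (methods 1·2): 0.47 vs {0.25, 0.16, 0.29, 0.21} → pass.
TC (methods 1·2): 0.50 vs {0.69, 0.45, 0.29, 0.21} → fail.
2 of 3 fail.

2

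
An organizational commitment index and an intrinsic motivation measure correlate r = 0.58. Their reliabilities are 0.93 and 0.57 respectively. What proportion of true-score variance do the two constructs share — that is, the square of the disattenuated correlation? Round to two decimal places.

Disattenuated r = 0.58 / √(0.93 × 0.57) = 0.58 / 0.7281 = 0.7966.
Shared true-score variance = 0.7966² = 0.6346 ≈ 0.63.

0.63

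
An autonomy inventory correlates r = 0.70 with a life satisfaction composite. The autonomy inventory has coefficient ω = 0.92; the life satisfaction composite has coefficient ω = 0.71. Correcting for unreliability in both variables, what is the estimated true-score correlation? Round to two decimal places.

0.87

r_true = r_obs / √(r_xx · r_yy) = 0.70 / √(0.92 × 0.71) = 0.70 / √0.6532 = 0.70 / 0.8082 ≈ 0.87.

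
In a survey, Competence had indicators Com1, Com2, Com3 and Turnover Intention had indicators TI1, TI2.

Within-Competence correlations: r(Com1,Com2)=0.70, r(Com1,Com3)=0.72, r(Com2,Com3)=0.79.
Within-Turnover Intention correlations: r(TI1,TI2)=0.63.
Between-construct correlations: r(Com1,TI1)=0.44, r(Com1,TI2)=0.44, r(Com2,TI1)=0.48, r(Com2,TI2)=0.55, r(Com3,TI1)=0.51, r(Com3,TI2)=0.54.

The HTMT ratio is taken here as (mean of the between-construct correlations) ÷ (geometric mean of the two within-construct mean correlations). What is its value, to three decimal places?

Between-construct mean = 2.96/6 = 0.4933.
Mean within-Com = 2.21/3 = 0.7367; mean within-TI = 0.63/1 = 0.6300.
Geometric mean = √(0.7367 × 0.6300) = 0.6813.
HTMT = 0.4933 / 0.6813 = 0.724.

0.724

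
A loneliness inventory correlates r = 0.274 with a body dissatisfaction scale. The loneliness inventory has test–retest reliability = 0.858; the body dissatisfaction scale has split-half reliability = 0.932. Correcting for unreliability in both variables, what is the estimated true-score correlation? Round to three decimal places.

r_true = r_obs / √(r_xx · r_yy) = 0.274 / √(0.858 × 0.932) = 0.274 / √0.799656 = 0.274 / 0.8942 ≈ 0.306.

0.306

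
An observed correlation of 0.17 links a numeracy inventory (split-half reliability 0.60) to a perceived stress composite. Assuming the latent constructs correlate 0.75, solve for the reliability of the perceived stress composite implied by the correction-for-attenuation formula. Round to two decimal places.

0.09

r_true = r_obs / √(r_xx · r_yy) ⇒ 0.75 = 0.17 / √(0.60 · r_yy).
√(0.60 · r_yy) = 0.17 / 0.75 = 0.2267; 0.60 · r_yy = 0.0514; r_yy = 0.0514 / 0.60 ≈ 0.09.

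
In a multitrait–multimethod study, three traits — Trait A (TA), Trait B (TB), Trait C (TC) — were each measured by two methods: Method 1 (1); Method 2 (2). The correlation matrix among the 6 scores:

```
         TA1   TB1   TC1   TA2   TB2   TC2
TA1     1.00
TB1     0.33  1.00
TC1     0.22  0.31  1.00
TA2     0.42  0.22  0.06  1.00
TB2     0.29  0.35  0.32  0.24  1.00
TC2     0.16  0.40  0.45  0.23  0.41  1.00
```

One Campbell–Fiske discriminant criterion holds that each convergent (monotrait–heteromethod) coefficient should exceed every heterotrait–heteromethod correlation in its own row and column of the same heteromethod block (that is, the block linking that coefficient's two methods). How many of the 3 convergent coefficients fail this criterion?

Checking each validity diagonal entry against its comparison values:
TA (methods 1·2): 0.42 vs {0.29, 0.22, 0.16, 0.06} → pass.
TB (methods 1·2): 0.35 vs {0.22, 0.29, 0.40, 0.32} → fail.
TC (methods 1·2): 0.45 vs {0.06, 0.16, 0.32, 0.40} → pass.
1 of 3 fail.

1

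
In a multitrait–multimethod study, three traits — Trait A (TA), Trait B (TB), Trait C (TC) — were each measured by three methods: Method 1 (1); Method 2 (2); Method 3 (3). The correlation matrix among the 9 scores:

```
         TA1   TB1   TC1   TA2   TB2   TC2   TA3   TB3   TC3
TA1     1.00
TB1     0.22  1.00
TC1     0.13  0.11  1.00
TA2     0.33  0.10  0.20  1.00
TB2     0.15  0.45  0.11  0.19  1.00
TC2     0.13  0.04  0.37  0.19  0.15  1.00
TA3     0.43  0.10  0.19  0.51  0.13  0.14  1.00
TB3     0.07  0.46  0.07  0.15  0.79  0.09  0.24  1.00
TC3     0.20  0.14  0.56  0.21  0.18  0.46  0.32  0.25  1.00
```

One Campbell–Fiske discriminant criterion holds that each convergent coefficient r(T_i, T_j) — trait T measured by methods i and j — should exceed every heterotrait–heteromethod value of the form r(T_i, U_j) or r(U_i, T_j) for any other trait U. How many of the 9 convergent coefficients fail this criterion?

Convergent coefficients and their comparison sets:
TA (methods 1·2): 0.33 vs {0.15, 0.10, 0.13, 0.20} → pass.
TA (methods 1·3): 0.43 vs {0.07, 0.10, 0.20, 0.19} → pass.
TA (methods 2·3): 0.51 vs {0.15, 0.13, 0.21, 0.14} → pass.
TB (methods 1·2): 0.45 vs {0.10, 0.15, 0.04, 0.11} → pass.
TB (methods 1·3): 0.46 vs {0.10, 0.07, 0.14, 0.07} → pass.
TB (methods 2·3): 0.79 vs {0.13, 0.15, 0.18, 0.09} → pass.
TC (methods 1·2): 0.37 vs {0.20, 0.13, 0.11, 0.04} → pass.
TC (methods 1·3): 0.56 vs {0.19, 0.20, 0.07, 0.14} → pass.
TC (methods 2·3): 0.46 vs {0.14, 0.21, 0.09, 0.18} → pass.
0 of 9 fail.

0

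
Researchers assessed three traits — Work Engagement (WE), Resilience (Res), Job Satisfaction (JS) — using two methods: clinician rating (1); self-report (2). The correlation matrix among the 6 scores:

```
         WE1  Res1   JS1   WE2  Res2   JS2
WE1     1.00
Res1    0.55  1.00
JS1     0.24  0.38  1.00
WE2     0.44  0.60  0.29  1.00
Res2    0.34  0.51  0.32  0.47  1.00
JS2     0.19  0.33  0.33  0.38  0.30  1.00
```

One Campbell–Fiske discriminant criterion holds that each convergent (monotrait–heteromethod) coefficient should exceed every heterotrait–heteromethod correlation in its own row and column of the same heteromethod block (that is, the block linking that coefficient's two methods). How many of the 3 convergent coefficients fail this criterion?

3

Convergent coefficients and their comparison sets:
WE (methods 1·2): 0.44 vs {0.34, 0.60, 0.19, 0.29} → fail.
Res (methods 1·2): 0.51 vs {0.60, 0.34, 0.33, 0.32} → fail.
JS (methods 1·2): 0.33 vs {0.29, 0.19, 0.32, 0.33} → fail.
3 of 3 fail.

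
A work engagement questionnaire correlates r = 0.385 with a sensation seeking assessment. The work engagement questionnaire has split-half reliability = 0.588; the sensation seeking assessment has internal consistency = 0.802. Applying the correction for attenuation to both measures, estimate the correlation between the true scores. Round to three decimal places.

0.561

r_true = r_obs / √(r_xx · r_yy) = 0.385 / √(0.588 × 0.802) = 0.385 / √0.471576 = 0.385 / 0.6867 ≈ 0.561.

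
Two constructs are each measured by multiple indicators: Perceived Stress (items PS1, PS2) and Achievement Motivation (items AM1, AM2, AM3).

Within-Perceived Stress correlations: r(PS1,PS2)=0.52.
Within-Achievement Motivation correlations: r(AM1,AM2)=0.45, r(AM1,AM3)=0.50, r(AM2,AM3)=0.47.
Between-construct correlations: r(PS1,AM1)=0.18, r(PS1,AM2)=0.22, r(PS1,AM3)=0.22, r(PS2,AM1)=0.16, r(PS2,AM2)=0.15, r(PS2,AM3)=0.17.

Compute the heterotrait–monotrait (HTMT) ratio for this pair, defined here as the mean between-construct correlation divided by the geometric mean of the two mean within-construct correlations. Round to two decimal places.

Between-construct mean = 1.10/6 = 0.1833.
Mean within-PS = 0.52/1 = 0.5200; mean within-AM = 1.42/3 = 0.4733.
Geometric mean = √(0.5200 × 0.4733) = 0.4961.
HTMT = 0.1833 / 0.4961 = 0.37.

0.37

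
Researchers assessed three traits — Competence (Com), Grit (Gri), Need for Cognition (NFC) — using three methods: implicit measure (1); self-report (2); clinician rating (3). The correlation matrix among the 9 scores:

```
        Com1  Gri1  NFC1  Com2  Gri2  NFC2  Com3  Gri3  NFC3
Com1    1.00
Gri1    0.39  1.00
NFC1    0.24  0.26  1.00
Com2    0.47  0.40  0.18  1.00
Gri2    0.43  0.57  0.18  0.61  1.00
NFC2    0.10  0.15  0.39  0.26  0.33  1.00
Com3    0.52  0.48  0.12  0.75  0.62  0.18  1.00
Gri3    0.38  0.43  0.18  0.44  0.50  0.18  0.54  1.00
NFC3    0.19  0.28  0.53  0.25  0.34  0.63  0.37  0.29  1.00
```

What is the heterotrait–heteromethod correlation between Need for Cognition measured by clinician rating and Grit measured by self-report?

Different traits and methods: r(NFC3, Gri2) = 0.34.

0.34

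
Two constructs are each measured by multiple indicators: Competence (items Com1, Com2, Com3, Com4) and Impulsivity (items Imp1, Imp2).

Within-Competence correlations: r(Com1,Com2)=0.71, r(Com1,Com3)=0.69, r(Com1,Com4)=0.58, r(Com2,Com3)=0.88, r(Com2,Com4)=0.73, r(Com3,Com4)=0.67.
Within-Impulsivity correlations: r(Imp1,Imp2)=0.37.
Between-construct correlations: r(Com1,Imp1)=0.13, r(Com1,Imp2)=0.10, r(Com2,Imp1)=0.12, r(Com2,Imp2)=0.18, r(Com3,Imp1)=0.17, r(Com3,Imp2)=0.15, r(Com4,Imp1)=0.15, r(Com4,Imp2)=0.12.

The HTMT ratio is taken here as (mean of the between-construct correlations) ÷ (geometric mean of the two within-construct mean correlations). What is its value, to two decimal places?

0.27

Mean heterotrait r = 1.12/8 = 0.1400.
Mean within-Com = 4.26/6 = 0.7100; mean within-Imp = 0.37/1 = 0.3700.
Geometric mean = √(0.7100 × 0.3700) = 0.5125.
HTMT = 0.1400 / 0.5125 = 0.27.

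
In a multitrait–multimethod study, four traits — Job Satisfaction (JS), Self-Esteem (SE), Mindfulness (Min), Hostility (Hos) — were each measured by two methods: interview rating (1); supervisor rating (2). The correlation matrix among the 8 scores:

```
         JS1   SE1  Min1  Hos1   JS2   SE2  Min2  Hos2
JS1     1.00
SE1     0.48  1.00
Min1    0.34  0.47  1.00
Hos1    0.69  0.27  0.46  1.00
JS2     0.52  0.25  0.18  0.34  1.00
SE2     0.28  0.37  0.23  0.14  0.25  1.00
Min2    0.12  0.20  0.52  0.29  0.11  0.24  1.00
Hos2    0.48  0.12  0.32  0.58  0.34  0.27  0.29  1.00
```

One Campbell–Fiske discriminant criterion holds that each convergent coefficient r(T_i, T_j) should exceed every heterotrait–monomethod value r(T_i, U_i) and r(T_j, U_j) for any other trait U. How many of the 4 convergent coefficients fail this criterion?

Each convergent coefficient versus the relevant comparison correlations:
JS (methods 1·2): 0.52 vs {0.48, 0.25, 0.34, 0.11, 0.69, 0.34} → fail.
SE (methods 1·2): 0.37 vs {0.48, 0.25, 0.47, 0.24, 0.27, 0.27} → fail.
Min (methods 1·2): 0.52 vs {0.34, 0.11, 0.47, 0.24, 0.46, 0.29} → pass.
Hos (methods 1·2): 0.58 vs {0.69, 0.34, 0.27, 0.27, 0.46, 0.29} → fail.
3 of 4 fail.

3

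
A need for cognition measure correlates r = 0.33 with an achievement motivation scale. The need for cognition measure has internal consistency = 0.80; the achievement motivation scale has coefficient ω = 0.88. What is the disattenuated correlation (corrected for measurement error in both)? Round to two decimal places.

r_true = r_obs / √(r_xx · r_yy) = 0.33 / √(0.80 × 0.88) = 0.33 / √0.7040 = 0.33 / 0.8390 ≈ 0.39.

0.39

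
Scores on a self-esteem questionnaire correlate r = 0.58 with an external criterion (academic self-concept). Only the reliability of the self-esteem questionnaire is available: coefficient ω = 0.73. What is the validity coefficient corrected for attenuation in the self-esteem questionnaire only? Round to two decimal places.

Single correction: r_c = r_obs / √r_xx = 0.58 / √0.73 = 0.58 / 0.8544 ≈ 0.68.

0.68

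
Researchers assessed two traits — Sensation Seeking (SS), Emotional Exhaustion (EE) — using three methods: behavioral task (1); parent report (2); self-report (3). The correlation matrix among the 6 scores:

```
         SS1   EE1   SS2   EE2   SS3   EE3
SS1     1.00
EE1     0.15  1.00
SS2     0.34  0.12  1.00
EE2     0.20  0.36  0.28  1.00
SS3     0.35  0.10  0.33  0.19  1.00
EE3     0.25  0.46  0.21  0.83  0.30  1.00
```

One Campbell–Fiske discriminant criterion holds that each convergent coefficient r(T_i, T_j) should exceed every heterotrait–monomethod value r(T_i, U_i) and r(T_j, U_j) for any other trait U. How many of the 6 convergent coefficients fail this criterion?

0

Convergent coefficients and their comparison sets:
SS (methods 1·2): 0.34 vs {0.15, 0.28} → pass.
SS (methods 1·3): 0.35 vs {0.15, 0.30} → pass.
SS (methods 2·3): 0.33 vs {0.28, 0.30} → pass.
EE (methods 1·2): 0.36 vs {0.15, 0.28} → pass.
EE (methods 1·3): 0.46 vs {0.15, 0.30} → pass.
EE (methods 2·3): 0.83 vs {0.28, 0.30} → pass.
0 of 6 fail.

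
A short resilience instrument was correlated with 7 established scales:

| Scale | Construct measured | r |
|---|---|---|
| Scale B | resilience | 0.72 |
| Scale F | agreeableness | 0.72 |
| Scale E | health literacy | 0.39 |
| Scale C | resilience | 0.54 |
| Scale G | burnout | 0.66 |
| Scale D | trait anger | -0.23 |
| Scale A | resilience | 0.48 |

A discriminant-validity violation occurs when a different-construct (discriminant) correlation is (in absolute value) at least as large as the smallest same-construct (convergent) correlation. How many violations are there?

2

Convergent (same construct = resilience): Scale B, Scale C, Scale A.
Smallest convergent = 0.48. Discriminant |r|: 0.72, 0.39, 0.66, 0.23; count ≥ 0.48 → 2.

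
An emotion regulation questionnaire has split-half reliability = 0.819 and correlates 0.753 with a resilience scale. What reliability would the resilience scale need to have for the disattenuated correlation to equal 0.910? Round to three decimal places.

r_true = r_obs / √(r_xx · r_yy) ⇒ 0.910 = 0.753 / √(0.819 · r_yy).
√(0.819 · r_yy) = 0.753 / 0.910 = 0.8275; 0.819 · r_yy = 0.6848; r_yy = 0.6848 / 0.819 ≈ 0.836.

0.836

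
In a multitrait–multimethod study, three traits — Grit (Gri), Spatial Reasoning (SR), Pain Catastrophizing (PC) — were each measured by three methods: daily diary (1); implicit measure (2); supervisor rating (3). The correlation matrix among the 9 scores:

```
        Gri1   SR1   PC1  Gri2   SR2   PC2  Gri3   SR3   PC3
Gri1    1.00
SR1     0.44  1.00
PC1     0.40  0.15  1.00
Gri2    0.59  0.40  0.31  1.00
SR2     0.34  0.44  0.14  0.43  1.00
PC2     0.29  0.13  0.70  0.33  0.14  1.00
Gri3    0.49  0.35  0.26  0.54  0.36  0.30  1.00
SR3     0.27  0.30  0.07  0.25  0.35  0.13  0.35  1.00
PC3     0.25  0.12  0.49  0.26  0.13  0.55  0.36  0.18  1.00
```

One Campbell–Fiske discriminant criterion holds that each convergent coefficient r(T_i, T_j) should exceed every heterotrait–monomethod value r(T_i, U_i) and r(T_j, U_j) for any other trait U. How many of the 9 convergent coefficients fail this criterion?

3

Convergent coefficients and their comparison sets:
Gri (methods 1·2): 0.59 vs {0.44, 0.43, 0.40, 0.33} → pass.
Gri (methods 1·3): 0.49 vs {0.44, 0.35, 0.40, 0.36} → pass.
Gri (methods 2·3): 0.54 vs {0.43, 0.35, 0.33, 0.36} → pass.
SR (methods 1·2): 0.44 vs {0.44, 0.43, 0.15, 0.14} → fail.
SR (methods 1·3): 0.30 vs {0.44, 0.35, 0.15, 0.18} → fail.
SR (methods 2·3): 0.35 vs {0.43, 0.35, 0.14, 0.18} → fail.
PC (methods 1·2): 0.70 vs {0.40, 0.33, 0.15, 0.14} → pass.
PC (methods 1·3): 0.49 vs {0.40, 0.36, 0.15, 0.18} → pass.
PC (methods 2·3): 0.55 vs {0.33, 0.36, 0.14, 0.18} → pass.
3 of 9 fail.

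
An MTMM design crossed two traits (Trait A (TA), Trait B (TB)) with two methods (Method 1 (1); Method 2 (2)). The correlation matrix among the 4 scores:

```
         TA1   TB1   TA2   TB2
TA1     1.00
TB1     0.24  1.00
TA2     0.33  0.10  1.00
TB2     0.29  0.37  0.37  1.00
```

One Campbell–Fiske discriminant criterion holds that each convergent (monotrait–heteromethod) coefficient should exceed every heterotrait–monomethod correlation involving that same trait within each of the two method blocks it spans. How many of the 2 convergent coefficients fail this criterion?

2

Each convergent coefficient versus the relevant comparison correlations:
TA (methods 1·2): 0.33 vs {0.24, 0.37} → fail.
TB (methods 1·2): 0.37 vs {0.24, 0.37} → fail.
2 of 2 fail.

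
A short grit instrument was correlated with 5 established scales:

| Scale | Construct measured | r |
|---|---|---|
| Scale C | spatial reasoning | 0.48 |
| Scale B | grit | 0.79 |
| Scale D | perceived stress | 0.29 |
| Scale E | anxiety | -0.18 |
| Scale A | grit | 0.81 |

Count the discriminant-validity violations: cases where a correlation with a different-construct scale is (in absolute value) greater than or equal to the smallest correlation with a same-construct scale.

Convergent (same construct = grit): Scale B, Scale A.
Smallest convergent = 0.79. Discriminant |r|: 0.48, 0.29, 0.18; count ≥ 0.79 → 0.

0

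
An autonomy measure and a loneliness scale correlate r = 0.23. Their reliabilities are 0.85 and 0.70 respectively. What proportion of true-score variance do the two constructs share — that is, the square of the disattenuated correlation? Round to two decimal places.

Disattenuated r = 0.23 / √(0.85 × 0.70) = 0.23 / 0.7714 = 0.2982.
Shared true-score variance = 0.2982² = 0.0889 ≈ 0.09.

0.09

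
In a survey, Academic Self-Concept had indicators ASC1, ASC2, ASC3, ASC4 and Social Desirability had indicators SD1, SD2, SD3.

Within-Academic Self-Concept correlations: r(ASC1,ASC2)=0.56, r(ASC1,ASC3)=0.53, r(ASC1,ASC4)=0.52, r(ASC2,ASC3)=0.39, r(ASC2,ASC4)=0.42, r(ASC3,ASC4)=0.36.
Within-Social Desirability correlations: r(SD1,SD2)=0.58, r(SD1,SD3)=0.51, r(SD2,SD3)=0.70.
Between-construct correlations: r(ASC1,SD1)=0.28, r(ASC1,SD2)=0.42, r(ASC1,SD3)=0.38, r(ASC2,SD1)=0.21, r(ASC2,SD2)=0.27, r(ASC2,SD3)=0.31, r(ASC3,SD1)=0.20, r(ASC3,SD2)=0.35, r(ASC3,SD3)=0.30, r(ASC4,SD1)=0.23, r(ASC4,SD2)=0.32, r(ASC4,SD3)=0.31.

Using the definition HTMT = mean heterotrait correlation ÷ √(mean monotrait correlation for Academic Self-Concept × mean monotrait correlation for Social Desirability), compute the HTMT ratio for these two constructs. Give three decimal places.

Mean heterotrait r = 3.58/12 = 0.2983.
Mean within-ASC = 2.78/6 = 0.4633; mean within-SD = 1.79/3 = 0.5967.
Geometric mean = √(0.4633 × 0.5967) = 0.5258.
HTMT = 0.2983 / 0.5258 = 0.567.

0.567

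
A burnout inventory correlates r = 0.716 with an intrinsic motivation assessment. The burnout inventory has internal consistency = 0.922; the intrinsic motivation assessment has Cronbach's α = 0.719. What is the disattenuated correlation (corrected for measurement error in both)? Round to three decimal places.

r_true = r_obs / √(r_xx · r_yy) = 0.716 / √(0.922 × 0.719) = 0.716 / √0.662918 = 0.716 / 0.8142 ≈ 0.879.

0.879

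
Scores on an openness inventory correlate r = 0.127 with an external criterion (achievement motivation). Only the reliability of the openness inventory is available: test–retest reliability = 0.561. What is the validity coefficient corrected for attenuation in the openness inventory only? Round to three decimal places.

0.170

Single correction: r_c = r_obs / √r_xx = 0.127 / √0.561 = 0.127 / 0.7490 ≈ 0.170.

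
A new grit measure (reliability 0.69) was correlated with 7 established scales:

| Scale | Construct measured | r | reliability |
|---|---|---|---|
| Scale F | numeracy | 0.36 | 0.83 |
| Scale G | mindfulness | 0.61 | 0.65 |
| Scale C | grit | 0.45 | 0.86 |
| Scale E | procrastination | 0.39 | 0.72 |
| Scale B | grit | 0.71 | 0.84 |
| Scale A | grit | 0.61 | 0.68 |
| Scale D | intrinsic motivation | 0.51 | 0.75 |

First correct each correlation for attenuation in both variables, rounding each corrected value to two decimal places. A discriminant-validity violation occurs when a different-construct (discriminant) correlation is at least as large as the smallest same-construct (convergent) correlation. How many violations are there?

2

Disattenuated r (r / √(r_scale · r_new)):
  Scale F (disc): 0.36 / √(0.83·0.69) = 0.48
  Scale G (disc): 0.61 / √(0.65·0.69) = 0.91
  Scale C (conv): 0.45 / √(0.86·0.69) = 0.58
  Scale E (disc): 0.39 / √(0.72·0.69) = 0.55
  Scale B (conv): 0.71 / √(0.84·0.69) = 0.93
  Scale A (conv): 0.61 / √(0.68·0.69) = 0.89
  Scale D (disc): 0.51 / √(0.75·0.69) = 0.71
Smallest convergent = 0.58. Discriminant values: 0.48, 0.91, 0.55, 0.71; count ≥ 0.58 → 2.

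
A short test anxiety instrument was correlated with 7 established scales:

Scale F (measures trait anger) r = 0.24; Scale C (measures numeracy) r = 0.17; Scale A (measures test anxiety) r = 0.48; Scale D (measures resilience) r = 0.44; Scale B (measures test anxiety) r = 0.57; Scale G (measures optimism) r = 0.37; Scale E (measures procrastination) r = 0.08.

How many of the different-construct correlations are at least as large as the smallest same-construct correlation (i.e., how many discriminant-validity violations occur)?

0

Convergent (same construct = test anxiety): Scale A, Scale B.
Smallest convergent = 0.48. Discriminant values: 0.24, 0.17, 0.44, 0.37, 0.08; count ≥ 0.48 → 0.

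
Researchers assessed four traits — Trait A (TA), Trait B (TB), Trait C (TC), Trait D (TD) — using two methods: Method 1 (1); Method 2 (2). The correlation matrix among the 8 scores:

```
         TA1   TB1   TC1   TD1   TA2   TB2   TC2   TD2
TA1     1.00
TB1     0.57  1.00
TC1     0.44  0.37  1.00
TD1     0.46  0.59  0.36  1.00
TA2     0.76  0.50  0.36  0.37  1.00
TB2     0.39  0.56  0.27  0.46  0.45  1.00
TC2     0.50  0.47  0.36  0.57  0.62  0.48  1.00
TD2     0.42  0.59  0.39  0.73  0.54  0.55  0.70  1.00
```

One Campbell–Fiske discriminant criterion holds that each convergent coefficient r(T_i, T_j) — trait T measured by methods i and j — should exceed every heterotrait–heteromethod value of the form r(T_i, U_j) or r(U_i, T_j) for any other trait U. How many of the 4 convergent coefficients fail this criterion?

Checking each validity diagonal entry against its comparison values:
TA (methods 1·2): 0.76 vs {0.39, 0.50, 0.50, 0.36, 0.42, 0.37} → pass.
TB (methods 1·2): 0.56 vs {0.50, 0.39, 0.47, 0.27, 0.59, 0.46} → fail.
TC (methods 1·2): 0.36 vs {0.36, 0.50, 0.27, 0.47, 0.39, 0.57} → fail.
TD (methods 1·2): 0.73 vs {0.37, 0.42, 0.46, 0.59, 0.57, 0.39} → pass.
2 of 4 fail.

2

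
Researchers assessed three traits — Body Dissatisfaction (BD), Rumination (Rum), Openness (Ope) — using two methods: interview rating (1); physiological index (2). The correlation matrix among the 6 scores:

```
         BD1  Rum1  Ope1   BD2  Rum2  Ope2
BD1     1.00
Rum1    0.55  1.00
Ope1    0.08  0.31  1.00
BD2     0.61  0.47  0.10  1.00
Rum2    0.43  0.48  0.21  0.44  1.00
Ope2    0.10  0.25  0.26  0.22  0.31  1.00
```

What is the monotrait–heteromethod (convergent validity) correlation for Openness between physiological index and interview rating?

0.26

Same trait (Ope), different methods: r(Ope2, Ope1) = 0.26.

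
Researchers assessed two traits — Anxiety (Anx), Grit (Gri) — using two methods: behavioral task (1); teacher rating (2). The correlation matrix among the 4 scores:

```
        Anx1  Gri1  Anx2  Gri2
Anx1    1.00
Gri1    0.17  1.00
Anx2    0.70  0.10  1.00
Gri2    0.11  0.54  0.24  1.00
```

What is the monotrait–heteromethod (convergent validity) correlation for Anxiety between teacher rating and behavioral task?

Same trait (Anx), different methods: r(Anx2, Anx1) = 0.70.

0.70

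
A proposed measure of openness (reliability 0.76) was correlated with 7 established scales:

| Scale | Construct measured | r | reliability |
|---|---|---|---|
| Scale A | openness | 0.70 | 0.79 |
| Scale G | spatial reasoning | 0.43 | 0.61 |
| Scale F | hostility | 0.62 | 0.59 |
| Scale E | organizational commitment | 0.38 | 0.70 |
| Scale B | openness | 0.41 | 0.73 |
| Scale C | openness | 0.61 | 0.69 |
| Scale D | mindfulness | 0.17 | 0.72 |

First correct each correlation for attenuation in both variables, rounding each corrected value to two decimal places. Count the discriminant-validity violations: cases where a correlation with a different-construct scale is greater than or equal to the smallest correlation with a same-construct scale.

2

Disattenuated r (r / √(r_scale · r_new)):
  Scale A (conv): 0.70 / √(0.79·0.76) = 0.90
  Scale G (disc): 0.43 / √(0.61·0.76) = 0.63
  Scale F (disc): 0.62 / √(0.59·0.76) = 0.93
  Scale E (disc): 0.38 / √(0.70·0.76) = 0.52
  Scale B (conv): 0.41 / √(0.73·0.76) = 0.55
  Scale C (conv): 0.61 / √(0.69·0.76) = 0.84
  Scale D (disc): 0.17 / √(0.72·0.76) = 0.23
Smallest convergent = 0.55. Discriminant values: 0.63, 0.93, 0.52, 0.23; count ≥ 0.55 → 2.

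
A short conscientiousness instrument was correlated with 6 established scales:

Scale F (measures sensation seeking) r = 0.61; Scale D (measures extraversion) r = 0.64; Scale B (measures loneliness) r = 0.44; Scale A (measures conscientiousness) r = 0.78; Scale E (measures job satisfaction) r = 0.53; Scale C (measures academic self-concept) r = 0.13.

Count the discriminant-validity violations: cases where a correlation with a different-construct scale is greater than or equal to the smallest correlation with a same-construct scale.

0

Convergent (same construct = conscientiousness): Scale A.
Smallest convergent = 0.78. Discriminant values: 0.61, 0.64, 0.44, 0.53, 0.13; count ≥ 0.78 → 0.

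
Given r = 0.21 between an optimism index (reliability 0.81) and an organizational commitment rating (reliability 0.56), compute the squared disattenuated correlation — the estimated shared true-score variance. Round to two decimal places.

0.10

Disattenuated r = 0.21 / √(0.81 × 0.56) = 0.21 / 0.6735 = 0.3118.
Shared true-score variance = 0.3118² = 0.0972 ≈ 0.10.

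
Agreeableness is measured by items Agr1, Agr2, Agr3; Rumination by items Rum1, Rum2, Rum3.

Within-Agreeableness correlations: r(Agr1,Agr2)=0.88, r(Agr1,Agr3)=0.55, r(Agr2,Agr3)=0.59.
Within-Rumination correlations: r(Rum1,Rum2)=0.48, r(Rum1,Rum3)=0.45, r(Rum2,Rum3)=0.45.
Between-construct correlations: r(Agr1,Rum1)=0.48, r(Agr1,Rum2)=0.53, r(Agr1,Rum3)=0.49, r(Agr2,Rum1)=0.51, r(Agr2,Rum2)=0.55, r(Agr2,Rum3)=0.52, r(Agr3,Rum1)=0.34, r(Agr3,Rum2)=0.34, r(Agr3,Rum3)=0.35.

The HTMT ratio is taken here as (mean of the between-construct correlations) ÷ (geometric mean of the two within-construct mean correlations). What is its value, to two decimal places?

0.82

Between-construct mean = 4.11/9 = 0.4567.
Mean within-Agr = 2.02/3 = 0.6733; mean within-Rum = 1.38/3 = 0.4600.
Geometric mean = √(0.6733 × 0.4600) = 0.5565.
HTMT = 0.4567 / 0.5565 = 0.82.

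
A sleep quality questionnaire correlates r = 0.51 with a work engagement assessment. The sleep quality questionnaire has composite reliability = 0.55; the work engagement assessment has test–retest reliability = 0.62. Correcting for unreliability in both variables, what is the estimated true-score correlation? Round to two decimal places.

r_true = r_obs / √(r_xx · r_yy) = 0.51 / √(0.55 × 0.62) = 0.51 / √0.3410 = 0.51 / 0.5840 ≈ 0.87.

0.87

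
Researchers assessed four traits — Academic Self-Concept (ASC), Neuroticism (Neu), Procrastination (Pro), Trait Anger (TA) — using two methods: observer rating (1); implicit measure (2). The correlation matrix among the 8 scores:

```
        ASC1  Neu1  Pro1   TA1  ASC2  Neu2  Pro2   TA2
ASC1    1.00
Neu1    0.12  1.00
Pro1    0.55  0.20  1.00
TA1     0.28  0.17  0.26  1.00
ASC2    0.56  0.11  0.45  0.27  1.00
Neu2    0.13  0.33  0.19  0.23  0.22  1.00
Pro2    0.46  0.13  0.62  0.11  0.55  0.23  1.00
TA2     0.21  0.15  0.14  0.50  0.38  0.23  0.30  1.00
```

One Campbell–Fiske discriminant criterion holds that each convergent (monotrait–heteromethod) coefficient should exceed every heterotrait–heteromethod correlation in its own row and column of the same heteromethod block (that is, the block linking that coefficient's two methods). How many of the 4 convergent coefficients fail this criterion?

0

Checking each validity diagonal entry against its comparison values:
ASC (methods 1·2): 0.56 vs {0.13, 0.11, 0.46, 0.45, 0.21, 0.27} → pass.
Neu (methods 1·2): 0.33 vs {0.11, 0.13, 0.13, 0.19, 0.15, 0.23} → pass.
Pro (methods 1·2): 0.62 vs {0.45, 0.46, 0.19, 0.13, 0.14, 0.11} → pass.
TA (methods 1·2): 0.50 vs {0.27, 0.21, 0.23, 0.15, 0.11, 0.14} → pass.
0 of 4 fail.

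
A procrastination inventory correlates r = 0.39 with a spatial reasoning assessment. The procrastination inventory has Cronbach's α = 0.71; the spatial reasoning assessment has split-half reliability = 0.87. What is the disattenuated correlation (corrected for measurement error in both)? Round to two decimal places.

0.50

r_true = r_obs / √(r_xx · r_yy) = 0.39 / √(0.71 × 0.87) = 0.39 / √0.6177 = 0.39 / 0.7859 ≈ 0.50.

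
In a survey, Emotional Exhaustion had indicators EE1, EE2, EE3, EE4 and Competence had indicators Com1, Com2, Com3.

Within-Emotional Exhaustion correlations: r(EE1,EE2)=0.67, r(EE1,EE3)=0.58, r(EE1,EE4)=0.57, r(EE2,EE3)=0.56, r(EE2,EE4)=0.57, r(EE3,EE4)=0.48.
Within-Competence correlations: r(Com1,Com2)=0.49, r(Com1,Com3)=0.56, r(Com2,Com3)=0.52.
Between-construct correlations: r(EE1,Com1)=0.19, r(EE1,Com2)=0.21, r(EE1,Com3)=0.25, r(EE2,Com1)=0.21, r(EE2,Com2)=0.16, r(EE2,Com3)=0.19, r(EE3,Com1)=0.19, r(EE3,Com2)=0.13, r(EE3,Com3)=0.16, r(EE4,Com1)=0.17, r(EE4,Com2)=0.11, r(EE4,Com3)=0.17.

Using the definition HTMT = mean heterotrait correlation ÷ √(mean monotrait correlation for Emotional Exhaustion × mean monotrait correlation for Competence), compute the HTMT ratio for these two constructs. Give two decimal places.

0.33

Between-construct mean = 2.14/12 = 0.1783.
Mean within-EE = 3.43/6 = 0.5717; mean within-Com = 1.57/3 = 0.5233.
Geometric mean = √(0.5717 × 0.5233) = 0.5470.
HTMT = 0.1783 / 0.5470 = 0.33.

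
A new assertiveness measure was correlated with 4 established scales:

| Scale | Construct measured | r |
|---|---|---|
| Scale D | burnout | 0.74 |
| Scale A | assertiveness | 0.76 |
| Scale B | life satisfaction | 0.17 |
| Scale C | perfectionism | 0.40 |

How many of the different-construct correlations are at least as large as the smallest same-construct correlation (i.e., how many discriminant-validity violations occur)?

0

Convergent (same construct = assertiveness): Scale A.
Smallest convergent = 0.76. Discriminant values: 0.74, 0.17, 0.40; count ≥ 0.76 → 0.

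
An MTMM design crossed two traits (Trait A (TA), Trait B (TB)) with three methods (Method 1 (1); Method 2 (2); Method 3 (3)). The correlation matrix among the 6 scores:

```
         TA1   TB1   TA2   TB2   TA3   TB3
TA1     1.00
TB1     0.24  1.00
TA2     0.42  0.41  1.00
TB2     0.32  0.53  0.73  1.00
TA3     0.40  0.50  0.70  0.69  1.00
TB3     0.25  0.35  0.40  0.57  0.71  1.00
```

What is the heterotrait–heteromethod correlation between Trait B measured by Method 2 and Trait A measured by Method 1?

0.32

Different traits and methods: r(TB2, TA1) = 0.32.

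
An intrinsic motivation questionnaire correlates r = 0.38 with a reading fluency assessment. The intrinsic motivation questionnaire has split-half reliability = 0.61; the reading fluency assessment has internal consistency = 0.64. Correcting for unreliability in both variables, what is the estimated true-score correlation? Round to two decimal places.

0.61

r_true = r_obs / √(r_xx · r_yy) = 0.38 / √(0.61 × 0.64) = 0.38 / √0.3904 = 0.38 / 0.6248 ≈ 0.61.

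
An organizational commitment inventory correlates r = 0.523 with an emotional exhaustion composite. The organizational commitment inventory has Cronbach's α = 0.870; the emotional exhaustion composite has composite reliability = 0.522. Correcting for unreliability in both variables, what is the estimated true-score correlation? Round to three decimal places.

r_true = r_obs / √(r_xx · r_yy) = 0.523 / √(0.870 × 0.522) = 0.523 / √0.454140 = 0.523 / 0.6739 ≈ 0.776.

0.776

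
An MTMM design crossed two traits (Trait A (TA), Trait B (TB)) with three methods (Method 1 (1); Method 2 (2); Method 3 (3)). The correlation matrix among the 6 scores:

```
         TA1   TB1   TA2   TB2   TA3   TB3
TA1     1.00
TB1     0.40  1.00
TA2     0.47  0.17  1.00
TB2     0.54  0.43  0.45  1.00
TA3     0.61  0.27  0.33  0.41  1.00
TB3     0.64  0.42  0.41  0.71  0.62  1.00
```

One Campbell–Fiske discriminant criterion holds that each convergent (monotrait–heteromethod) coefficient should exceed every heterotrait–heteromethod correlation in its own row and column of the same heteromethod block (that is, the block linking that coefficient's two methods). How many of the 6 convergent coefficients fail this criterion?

5

Each convergent coefficient versus the relevant comparison correlations:
TA (methods 1·2): 0.47 vs {0.54, 0.17} → fail.
TA (methods 1·3): 0.61 vs {0.64, 0.27} → fail.
TA (methods 2·3): 0.33 vs {0.41, 0.41} → fail.
TB (methods 1·2): 0.43 vs {0.17, 0.54} → fail.
TB (methods 1·3): 0.42 vs {0.27, 0.64} → fail.
TB (methods 2·3): 0.71 vs {0.41, 0.41} → pass.
5 of 6 fail.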